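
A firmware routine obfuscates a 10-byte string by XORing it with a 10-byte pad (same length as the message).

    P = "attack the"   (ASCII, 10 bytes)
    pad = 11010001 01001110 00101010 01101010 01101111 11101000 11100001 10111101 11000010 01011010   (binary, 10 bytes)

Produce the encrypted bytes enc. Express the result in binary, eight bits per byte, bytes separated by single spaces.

XOR is its own inverse, so applying the key byte-wise gives the result directly.
byte 0: 01100001 XOR 11010001 = 10110000
byte 1: 01110100 XOR 01001110 = 00111010
byte 2: 01110100 XOR 00101010 = 01011110
byte 3: 01100001 XOR 01101010 = 00001011
byte 4: 01100011 XOR 01101111 = 00001100
byte 5: 01101011 XOR 11101000 = 10000011
byte 6: 00100000 XOR 11100001 = 11000001
byte 7: 01110100 XOR 10111101 = 11001001
byte 8: 01101000 XOR 11000010 = 10101010
byte 9: 01100101 XOR 01011010 = 00111111

10110000 00111010 01011110 00001011 00001100 10000011 11000001 11001001 10101010 00111111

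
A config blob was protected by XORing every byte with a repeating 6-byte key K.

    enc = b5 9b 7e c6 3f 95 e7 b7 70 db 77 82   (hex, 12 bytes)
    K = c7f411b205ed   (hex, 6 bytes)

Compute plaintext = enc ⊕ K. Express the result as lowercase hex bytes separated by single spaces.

72 6f 6f 74 3a 78 20 43 61 69 72 6f

The 6-byte key repeats, so the effective keystream is c7 f4 11 b2 05 ed c7 f4 11 b2 05 ed.
byte 0: 181 xor 199 = 114
byte 1: 155 xor 244 = 111
byte 2: 126 xor  17 = 111
byte 3: 198 xor 178 = 116
byte 4:  63 xor   5 =  58
byte 5: 149 xor 237 = 120
byte 6: 231 xor 199 =  32
byte 7: 183 xor 244 =  67
byte 8: 112 xor  17 =  97
byte 9: 219 xor 178 = 105
byte 10: 119 xor   5 = 114
byte 11: 130 xor 237 = 111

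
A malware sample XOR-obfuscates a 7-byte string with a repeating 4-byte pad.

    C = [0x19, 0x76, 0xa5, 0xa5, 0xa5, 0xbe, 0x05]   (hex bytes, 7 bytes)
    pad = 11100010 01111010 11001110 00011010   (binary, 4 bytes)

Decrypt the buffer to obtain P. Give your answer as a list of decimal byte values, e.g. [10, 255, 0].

[251, 12, 107, 191, 71, 196, 203]

The 4-byte key repeats, so the effective keystream is e2 7a ce 1a e2 7a ce.
byte 0: 19 XOR e2 = fb
byte 1: 76 XOR 7a = 0c
byte 2: a5 XOR ce = 6b
byte 3: a5 XOR 1a = bf
byte 4: a5 XOR e2 = 47
byte 5: be XOR 7a = c4
byte 6: 05 XOR ce = cb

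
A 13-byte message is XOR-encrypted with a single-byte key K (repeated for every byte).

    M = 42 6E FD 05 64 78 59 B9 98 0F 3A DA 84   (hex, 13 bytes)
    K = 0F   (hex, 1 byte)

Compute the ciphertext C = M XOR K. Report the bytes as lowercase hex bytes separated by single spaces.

4d 61 f2 0a 6b 77 56 b6 97 00 35 d5 8b

The 1-byte key repeats, so the effective keystream is 0f 0f 0f 0f 0f 0f 0f 0f 0f 0f 0f 0f 0f.
byte 0: 42 XOR 0f = 4d
byte 1: 6e XOR 0f = 61
byte 2: fd XOR 0f = f2
byte 3: 05 XOR 0f = 0a
byte 4: 64 XOR 0f = 6b
byte 5: 78 XOR 0f = 77
byte 6: 59 XOR 0f = 56
byte 7: b9 XOR 0f = b6
byte 8: 98 XOR 0f = 97
byte 9: 0f XOR 0f = 00
byte 10: 3a XOR 0f = 35
byte 11: da XOR 0f = d5
byte 12: 84 XOR 0f = 8b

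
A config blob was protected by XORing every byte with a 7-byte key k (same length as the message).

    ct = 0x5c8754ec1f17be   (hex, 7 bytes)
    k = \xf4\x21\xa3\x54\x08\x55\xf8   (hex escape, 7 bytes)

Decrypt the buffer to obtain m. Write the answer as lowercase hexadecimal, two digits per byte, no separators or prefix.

a8a6f7b8174246

5c xor f4 = a8
87 xor 21 = a6
54 xor a3 = f7
ec xor 54 = b8
1f xor 08 = 17
17 xor 55 = 42
be xor f8 = 46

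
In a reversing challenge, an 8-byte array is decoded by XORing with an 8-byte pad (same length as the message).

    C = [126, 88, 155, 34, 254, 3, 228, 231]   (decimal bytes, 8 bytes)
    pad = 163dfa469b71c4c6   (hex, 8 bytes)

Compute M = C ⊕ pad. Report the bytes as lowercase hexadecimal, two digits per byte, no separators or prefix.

XOR is its own inverse, so applying the key byte-wise gives the result directly.
01111110 ⊕ 00010110 = 01101000
01011000 ⊕ 00111101 = 01100101
10011011 ⊕ 11111010 = 01100001
00100010 ⊕ 01000110 = 01100100
11111110 ⊕ 10011011 = 01100101
00000011 ⊕ 01110001 = 01110010
11100100 ⊕ 11000100 = 00100000
11100111 ⊕ 11000110 = 00100001

6865616465722021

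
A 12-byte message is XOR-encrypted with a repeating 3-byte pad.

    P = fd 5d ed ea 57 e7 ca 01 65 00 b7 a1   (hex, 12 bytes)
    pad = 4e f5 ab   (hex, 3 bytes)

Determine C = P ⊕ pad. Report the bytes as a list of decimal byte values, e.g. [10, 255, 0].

The 3-byte key repeats, so the effective keystream is 4e f5 ab 4e f5 ab 4e f5 ab 4e f5 ab.
byte 0: fd XOR 4e = b3
byte 1: 5d XOR f5 = a8
byte 2: ed XOR ab = 46
byte 3: ea XOR 4e = a4
byte 4: 57 XOR f5 = a2
byte 5: e7 XOR ab = 4c
byte 6: ca XOR 4e = 84
byte 7: 01 XOR f5 = f4
byte 8: 65 XOR ab = ce
byte 9: 00 XOR 4e = 4e
byte 10: b7 XOR f5 = 42
byte 11: a1 XOR ab = 0a

[179, 168, 70, 164, 162, 76, 132, 244, 206, 78, 66, 10]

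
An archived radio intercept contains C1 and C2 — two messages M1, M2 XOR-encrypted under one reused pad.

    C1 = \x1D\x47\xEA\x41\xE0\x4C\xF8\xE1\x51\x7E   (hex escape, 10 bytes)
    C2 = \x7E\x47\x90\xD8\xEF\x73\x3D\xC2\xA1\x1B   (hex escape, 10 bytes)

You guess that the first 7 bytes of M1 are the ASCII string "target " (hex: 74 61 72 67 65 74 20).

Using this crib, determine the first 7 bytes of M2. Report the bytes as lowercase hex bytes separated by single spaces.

First, C1 ⊕ C2 = (M1 ⊕ K) ⊕ (M2 ⊕ K) = M1 ⊕ M2, so the key drops out. Then M2 = (M1 ⊕ M2) ⊕ M1 over the first 7 bytes.
byte 0: (1d ⊕ 7e) ⊕ 74 = 63 ⊕ 74 = 17
byte 1: (47 ⊕ 47) ⊕ 61 = 00 ⊕ 61 = 61
byte 2: (ea ⊕ 90) ⊕ 72 = 7a ⊕ 72 = 08
byte 3: (41 ⊕ d8) ⊕ 67 = 99 ⊕ 67 = fe
byte 4: (e0 ⊕ ef) ⊕ 65 = 0f ⊕ 65 = 6a
byte 5: (4c ⊕ 73) ⊕ 74 = 3f ⊕ 74 = 4b
byte 6: (f8 ⊕ 3d) ⊕ 20 = c5 ⊕ 20 = e5

17 61 08 fe 6a 4b e5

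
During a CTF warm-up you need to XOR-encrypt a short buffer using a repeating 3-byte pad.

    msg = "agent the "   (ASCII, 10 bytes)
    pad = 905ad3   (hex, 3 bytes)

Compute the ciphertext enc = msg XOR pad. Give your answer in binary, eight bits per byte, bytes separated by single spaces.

11110001 00111101 10110110 11111110 00101110 11110011 11100100 00110010 10110110 10110000

The 3-byte key repeats, so the effective keystream is 90 5a d3 90 5a d3 90 5a d3 90.
byte 0: 61 ^ 90 = f1
byte 1: 67 ^ 5a = 3d
byte 2: 65 ^ d3 = b6
byte 3: 6e ^ 90 = fe
byte 4: 74 ^ 5a = 2e
byte 5: 20 ^ d3 = f3
byte 6: 74 ^ 90 = e4
byte 7: 68 ^ 5a = 32
byte 8: 65 ^ d3 = b6
byte 9: 20 ^ 90 = b0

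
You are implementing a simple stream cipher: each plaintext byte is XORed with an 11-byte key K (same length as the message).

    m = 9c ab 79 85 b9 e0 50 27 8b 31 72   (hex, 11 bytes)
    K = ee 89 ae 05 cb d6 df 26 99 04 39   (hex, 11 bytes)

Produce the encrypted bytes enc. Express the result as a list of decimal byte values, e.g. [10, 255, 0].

byte 0: 10011100 ^ 11101110 = 01110010
byte 1: 10101011 ^ 10001001 = 00100010
byte 2: 01111001 ^ 10101110 = 11010111
byte 3: 10000101 ^ 00000101 = 10000000
byte 4: 10111001 ^ 11001011 = 01110010
byte 5: 11100000 ^ 11010110 = 00110110
byte 6: 01010000 ^ 11011111 = 10001111
byte 7: 00100111 ^ 00100110 = 00000001
byte 8: 10001011 ^ 10011001 = 00010010
byte 9: 00110001 ^ 00000100 = 00110101
byte 10: 01110010 ^ 00111001 = 01001011

[114, 34, 215, 128, 114, 54, 143, 1, 18, 53, 75]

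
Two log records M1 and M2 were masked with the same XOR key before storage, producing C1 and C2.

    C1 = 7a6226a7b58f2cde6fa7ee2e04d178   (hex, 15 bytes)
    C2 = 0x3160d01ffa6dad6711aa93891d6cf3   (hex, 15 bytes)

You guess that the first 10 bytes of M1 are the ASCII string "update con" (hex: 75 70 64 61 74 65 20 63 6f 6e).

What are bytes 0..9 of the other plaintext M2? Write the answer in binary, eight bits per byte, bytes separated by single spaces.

00111110 01110010 10010010 11011001 00111011 10000111 10100001 11011010 00010001 01100011

First, C1 ⊕ C2 = (M1 ⊕ K) ⊕ (M2 ⊕ K) = M1 ⊕ M2, so the key drops out. Then M2 = (M1 ⊕ M2) ⊕ M1 over the first 10 bytes.
byte 0: (7a xor 31) xor 75 = 4b xor 75 = 3e
byte 1: (62 xor 60) xor 70 = 02 xor 70 = 72
byte 2: (26 xor d0) xor 64 = f6 xor 64 = 92
byte 3: (a7 xor 1f) xor 61 = b8 xor 61 = d9
byte 4: (b5 xor fa) xor 74 = 4f xor 74 = 3b
byte 5: (8f xor 6d) xor 65 = e2 xor 65 = 87
byte 6: (2c xor ad) xor 20 = 81 xor 20 = a1
byte 7: (de xor 67) xor 63 = b9 xor 63 = da
byte 8: (6f xor 11) xor 6f = 7e xor 6f = 11
byte 9: (a7 xor aa) xor 6e = 0d xor 6e = 63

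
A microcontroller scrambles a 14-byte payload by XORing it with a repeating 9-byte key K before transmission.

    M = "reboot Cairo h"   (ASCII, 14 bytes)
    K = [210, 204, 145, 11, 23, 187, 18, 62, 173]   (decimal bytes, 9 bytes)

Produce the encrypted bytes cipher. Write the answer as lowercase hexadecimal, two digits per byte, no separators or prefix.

The 9-byte key repeats, so the effective keystream is d2 cc 91 0b 17 bb 12 3e ad d2 cc 91 0b 17.
byte 0: 114 XOR 210 = 160
byte 1: 101 XOR 204 = 169
byte 2:  98 XOR 145 = 243
byte 3: 111 XOR  11 = 100
byte 4: 111 XOR  23 = 120
byte 5: 116 XOR 187 = 207
byte 6:  32 XOR  18 =  50
byte 7:  67 XOR  62 = 125
byte 8:  97 XOR 173 = 204
byte 9: 105 XOR 210 = 187
byte 10: 114 XOR 204 = 190
byte 11: 111 XOR 145 = 254
byte 12:  32 XOR  11 =  43
byte 13: 104 XOR  23 = 127

a0a9f36478cf327dccbbbefe2b7f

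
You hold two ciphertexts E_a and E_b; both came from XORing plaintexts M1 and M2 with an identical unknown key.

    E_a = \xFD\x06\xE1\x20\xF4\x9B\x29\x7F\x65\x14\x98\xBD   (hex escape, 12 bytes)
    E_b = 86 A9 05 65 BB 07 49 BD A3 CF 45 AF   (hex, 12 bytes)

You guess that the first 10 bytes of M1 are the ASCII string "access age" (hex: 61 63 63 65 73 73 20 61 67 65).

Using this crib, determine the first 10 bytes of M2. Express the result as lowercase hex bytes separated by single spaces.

1a cc 87 20 3c ef 40 a3 a1 be

First, E_a ⊕ E_b = (M1 ⊕ K) ⊕ (M2 ⊕ K) = M1 ⊕ M2, so the key drops out. Then M2 = (M1 ⊕ M2) ⊕ M1 over the first 10 bytes.
byte 0: (fd ⊕ 86) ⊕ 61 = 7b ⊕ 61 = 1a
byte 1: (06 ⊕ a9) ⊕ 63 = af ⊕ 63 = cc
byte 2: (e1 ⊕ 05) ⊕ 63 = e4 ⊕ 63 = 87
byte 3: (20 ⊕ 65) ⊕ 65 = 45 ⊕ 65 = 20
byte 4: (f4 ⊕ bb) ⊕ 73 = 4f ⊕ 73 = 3c
byte 5: (9b ⊕ 07) ⊕ 73 = 9c ⊕ 73 = ef
byte 6: (29 ⊕ 49) ⊕ 20 = 60 ⊕ 20 = 40
byte 7: (7f ⊕ bd) ⊕ 61 = c2 ⊕ 61 = a3
byte 8: (65 ⊕ a3) ⊕ 67 = c6 ⊕ 67 = a1
byte 9: (14 ⊕ cf) ⊕ 65 = db ⊕ 65 = be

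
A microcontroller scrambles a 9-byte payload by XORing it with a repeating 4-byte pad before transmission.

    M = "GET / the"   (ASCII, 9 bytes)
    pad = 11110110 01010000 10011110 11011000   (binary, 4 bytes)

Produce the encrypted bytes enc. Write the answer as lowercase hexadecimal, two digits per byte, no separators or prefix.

The 4-byte key repeats, so the effective keystream is f6 50 9e d8 f6 50 9e d8 f6.
byte 0: 47 XOR f6 = b1
byte 1: 45 XOR 50 = 15
byte 2: 54 XOR 9e = ca
byte 3: 20 XOR d8 = f8
byte 4: 2f XOR f6 = d9
byte 5: 20 XOR 50 = 70
byte 6: 74 XOR 9e = ea
byte 7: 68 XOR d8 = b0
byte 8: 65 XOR f6 = 93

b115caf8d970eab093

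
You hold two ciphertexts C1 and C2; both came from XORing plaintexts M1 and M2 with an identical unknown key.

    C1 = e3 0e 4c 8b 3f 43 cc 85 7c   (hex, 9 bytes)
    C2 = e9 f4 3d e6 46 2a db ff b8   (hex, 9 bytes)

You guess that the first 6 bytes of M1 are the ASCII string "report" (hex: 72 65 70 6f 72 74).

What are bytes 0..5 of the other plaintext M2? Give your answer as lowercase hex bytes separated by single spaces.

First, C1 ⊕ C2 = (M1 ⊕ K) ⊕ (M2 ⊕ K) = M1 ⊕ M2, so the key drops out. Then M2 = (M1 ⊕ M2) ⊕ M1 over the first 6 bytes.
byte 0: (e3 ⊕ e9) ⊕ 72 = 0a ⊕ 72 = 78
byte 1: (0e ⊕ f4) ⊕ 65 = fa ⊕ 65 = 9f
byte 2: (4c ⊕ 3d) ⊕ 70 = 71 ⊕ 70 = 01
byte 3: (8b ⊕ e6) ⊕ 6f = 6d ⊕ 6f = 02
byte 4: (3f ⊕ 46) ⊕ 72 = 79 ⊕ 72 = 0b
byte 5: (43 ⊕ 2a) ⊕ 74 = 69 ⊕ 74 = 1d

78 9f 01 02 0b 1d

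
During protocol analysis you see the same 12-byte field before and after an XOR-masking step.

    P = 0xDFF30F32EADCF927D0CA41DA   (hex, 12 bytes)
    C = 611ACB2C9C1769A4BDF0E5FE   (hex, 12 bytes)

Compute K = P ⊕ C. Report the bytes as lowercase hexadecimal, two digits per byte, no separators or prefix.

Since C = P ⊕ K, XORing both sides with P gives K = P ⊕ C.
223 xor  97 = 190
243 xor  26 = 233
 15 xor 203 = 196
 50 xor  44 =  30
234 xor 156 = 118
220 xor  23 = 203
249 xor 105 = 144
 39 xor 164 = 131
208 xor 189 = 109
202 xor 240 =  58
 65 xor 229 = 164
218 xor 254 =  36

bee9c41e76cb90836d3aa424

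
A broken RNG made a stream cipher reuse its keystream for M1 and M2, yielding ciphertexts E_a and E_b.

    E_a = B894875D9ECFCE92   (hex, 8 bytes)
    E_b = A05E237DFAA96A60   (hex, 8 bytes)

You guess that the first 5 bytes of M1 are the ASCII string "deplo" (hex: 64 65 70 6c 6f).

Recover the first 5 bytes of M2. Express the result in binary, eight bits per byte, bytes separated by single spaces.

01111100 10101111 11010100 01001100 00001011

First, E_a ⊕ E_b = (M1 ⊕ K) ⊕ (M2 ⊕ K) = M1 ⊕ M2, so the key drops out. Then M2 = (M1 ⊕ M2) ⊕ M1 over the first 5 bytes.
byte 0: (b8 XOR a0) XOR 64 = 18 XOR 64 = 7c
byte 1: (94 XOR 5e) XOR 65 = ca XOR 65 = af
byte 2: (87 XOR 23) XOR 70 = a4 XOR 70 = d4
byte 3: (5d XOR 7d) XOR 6c = 20 XOR 6c = 4c
byte 4: (9e XOR fa) XOR 6f = 64 XOR 6f = 0b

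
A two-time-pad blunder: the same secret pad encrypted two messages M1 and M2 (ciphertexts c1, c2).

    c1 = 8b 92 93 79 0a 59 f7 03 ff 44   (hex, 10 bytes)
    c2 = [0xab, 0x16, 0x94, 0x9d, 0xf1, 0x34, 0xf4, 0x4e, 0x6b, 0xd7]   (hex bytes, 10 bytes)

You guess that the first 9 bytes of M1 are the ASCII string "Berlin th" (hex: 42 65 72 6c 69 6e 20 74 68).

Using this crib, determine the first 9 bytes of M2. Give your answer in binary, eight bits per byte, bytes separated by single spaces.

01100010 11100001 01110101 10001000 10010010 00000011 00100011 00111001 11111100

First, c1 ⊕ c2 = (M1 ⊕ K) ⊕ (M2 ⊕ K) = M1 ⊕ M2, so the key drops out. Then M2 = (M1 ⊕ M2) ⊕ M1 over the first 9 bytes.
byte 0: (8b xor ab) xor 42 = 20 xor 42 = 62
byte 1: (92 xor 16) xor 65 = 84 xor 65 = e1
byte 2: (93 xor 94) xor 72 = 07 xor 72 = 75
byte 3: (79 xor 9d) xor 6c = e4 xor 6c = 88
byte 4: (0a xor f1) xor 69 = fb xor 69 = 92
byte 5: (59 xor 34) xor 6e = 6d xor 6e = 03
byte 6: (f7 xor f4) xor 20 = 03 xor 20 = 23
byte 7: (03 xor 4e) xor 74 = 4d xor 74 = 39
byte 8: (ff xor 6b) xor 68 = 94 xor 68 = fc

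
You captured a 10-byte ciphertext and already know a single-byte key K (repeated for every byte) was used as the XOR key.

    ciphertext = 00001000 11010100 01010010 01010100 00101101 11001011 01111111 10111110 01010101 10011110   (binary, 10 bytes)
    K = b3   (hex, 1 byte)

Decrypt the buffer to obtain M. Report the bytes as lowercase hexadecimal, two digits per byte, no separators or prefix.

The 1-byte key repeats, so the effective keystream is b3 b3 b3 b3 b3 b3 b3 b3 b3 b3.
byte 0: 08 ⊕ b3 = bb
byte 1: d4 ⊕ b3 = 67
byte 2: 52 ⊕ b3 = e1
byte 3: 54 ⊕ b3 = e7
byte 4: 2d ⊕ b3 = 9e
byte 5: cb ⊕ b3 = 78
byte 6: 7f ⊕ b3 = cc
byte 7: be ⊕ b3 = 0d
byte 8: 55 ⊕ b3 = e6
byte 9: 9e ⊕ b3 = 2d

bb67e1e79e78cc0de62d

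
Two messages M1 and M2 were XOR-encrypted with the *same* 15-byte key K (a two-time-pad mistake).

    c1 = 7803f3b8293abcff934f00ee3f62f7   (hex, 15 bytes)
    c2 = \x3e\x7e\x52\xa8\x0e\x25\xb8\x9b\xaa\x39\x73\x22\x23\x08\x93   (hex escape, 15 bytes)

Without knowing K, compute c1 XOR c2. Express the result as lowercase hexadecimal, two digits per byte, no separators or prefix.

467da110271f0464397673cc1c6a64

c1 ⊕ c2 = (M1 ⊕ K) ⊕ (M2 ⊕ K) = M1 ⊕ M2 — the shared key cancels under XOR.
01111000 ⊕ 00111110 = 01000110
00000011 ⊕ 01111110 = 01111101
11110011 ⊕ 01010010 = 10100001
10111000 ⊕ 10101000 = 00010000
00101001 ⊕ 00001110 = 00100111
00111010 ⊕ 00100101 = 00011111
10111100 ⊕ 10111000 = 00000100
11111111 ⊕ 10011011 = 01100100
10010011 ⊕ 10101010 = 00111001
01001111 ⊕ 00111001 = 01110110
00000000 ⊕ 01110011 = 01110011
11101110 ⊕ 00100010 = 11001100
00111111 ⊕ 00100011 = 00011100
01100010 ⊕ 00001000 = 01101010
11110111 ⊕ 10010011 = 01100100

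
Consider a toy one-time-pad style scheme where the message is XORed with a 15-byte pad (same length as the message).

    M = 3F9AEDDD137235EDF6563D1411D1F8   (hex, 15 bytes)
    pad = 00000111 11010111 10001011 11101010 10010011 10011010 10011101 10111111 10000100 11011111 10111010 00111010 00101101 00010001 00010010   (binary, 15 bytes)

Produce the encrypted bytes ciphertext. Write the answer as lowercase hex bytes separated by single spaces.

38 4d 66 37 80 e8 a8 52 72 89 87 2e 3c c0 ea

XOR is its own inverse, so applying the key byte-wise gives the result directly.
byte 0:  63 ^   7 =  56
byte 1: 154 ^ 215 =  77
byte 2: 237 ^ 139 = 102
byte 3: 221 ^ 234 =  55
byte 4:  19 ^ 147 = 128
byte 5: 114 ^ 154 = 232
byte 6:  53 ^ 157 = 168
byte 7: 237 ^ 191 =  82
byte 8: 246 ^ 132 = 114
byte 9:  86 ^ 223 = 137
byte 10:  61 ^ 186 = 135
byte 11:  20 ^  58 =  46
byte 12:  17 ^  45 =  60
byte 13: 209 ^  17 = 192
byte 14: 248 ^  18 = 234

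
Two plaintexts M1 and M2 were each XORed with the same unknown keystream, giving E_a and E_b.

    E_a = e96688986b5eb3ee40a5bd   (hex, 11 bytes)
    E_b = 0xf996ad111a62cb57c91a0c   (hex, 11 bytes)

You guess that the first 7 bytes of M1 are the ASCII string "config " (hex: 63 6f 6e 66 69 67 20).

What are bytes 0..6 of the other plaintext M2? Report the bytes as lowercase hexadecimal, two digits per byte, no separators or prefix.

739f4bef185b58

First, E_a ⊕ E_b = (M1 ⊕ K) ⊕ (M2 ⊕ K) = M1 ⊕ M2, so the key drops out. Then M2 = (M1 ⊕ M2) ⊕ M1 over the first 7 bytes.
byte 0: (e9 xor f9) xor 63 = 10 xor 63 = 73
byte 1: (66 xor 96) xor 6f = f0 xor 6f = 9f
byte 2: (88 xor ad) xor 6e = 25 xor 6e = 4b
byte 3: (98 xor 11) xor 66 = 89 xor 66 = ef
byte 4: (6b xor 1a) xor 69 = 71 xor 69 = 18
byte 5: (5e xor 62) xor 67 = 3c xor 67 = 5b
byte 6: (b3 xor cb) xor 20 = 78 xor 20 = 58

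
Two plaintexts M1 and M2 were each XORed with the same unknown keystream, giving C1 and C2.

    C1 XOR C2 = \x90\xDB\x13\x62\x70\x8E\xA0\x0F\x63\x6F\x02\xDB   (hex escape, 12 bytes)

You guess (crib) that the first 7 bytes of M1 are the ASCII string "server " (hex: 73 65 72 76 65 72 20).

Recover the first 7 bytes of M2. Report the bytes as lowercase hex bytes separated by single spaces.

Since C1 ⊕ C2 = M1 ⊕ M2, XORing with the guessed M1 bytes yields the corresponding M2 bytes: M2 = (C1 ⊕ C2) ⊕ M1.
144 XOR 115 = 227
219 XOR 101 = 190
 19 XOR 114 =  97
 98 XOR 118 =  20
112 XOR 101 =  21
142 XOR 114 = 252
160 XOR  32 = 128

e3 be 61 14 15 fc 80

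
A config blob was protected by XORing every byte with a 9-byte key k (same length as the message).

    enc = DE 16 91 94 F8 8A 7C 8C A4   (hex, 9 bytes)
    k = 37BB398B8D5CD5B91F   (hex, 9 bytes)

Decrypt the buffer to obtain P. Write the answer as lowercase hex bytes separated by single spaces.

XOR is its own inverse, so applying the key byte-wise gives the result directly.
222 XOR  55 = 233
 22 XOR 187 = 173
145 XOR  57 = 168
148 XOR 139 =  31
248 XOR 141 = 117
138 XOR  92 = 214
124 XOR 213 = 169
140 XOR 185 =  53
164 XOR  31 = 187

e9 ad a8 1f 75 d6 a9 35 bb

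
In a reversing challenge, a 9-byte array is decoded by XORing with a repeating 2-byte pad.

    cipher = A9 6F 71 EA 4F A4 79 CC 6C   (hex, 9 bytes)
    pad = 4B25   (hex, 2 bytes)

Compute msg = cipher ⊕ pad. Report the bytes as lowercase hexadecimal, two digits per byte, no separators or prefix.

e24a3acf048132e927

The 2-byte key repeats, so the effective keystream is 4b 25 4b 25 4b 25 4b 25 4b.
byte 0: 10101001 ^ 01001011 = 11100010
byte 1: 01101111 ^ 00100101 = 01001010
byte 2: 01110001 ^ 01001011 = 00111010
byte 3: 11101010 ^ 00100101 = 11001111
byte 4: 01001111 ^ 01001011 = 00000100
byte 5: 10100100 ^ 00100101 = 10000001
byte 6: 01111001 ^ 01001011 = 00110010
byte 7: 11001100 ^ 00100101 = 11101001
byte 8: 01101100 ^ 01001011 = 00100111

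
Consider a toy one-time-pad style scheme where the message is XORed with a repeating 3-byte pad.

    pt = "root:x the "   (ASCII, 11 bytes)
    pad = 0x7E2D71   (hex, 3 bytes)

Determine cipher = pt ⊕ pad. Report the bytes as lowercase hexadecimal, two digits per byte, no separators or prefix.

The 3-byte key repeats, so the effective keystream is 7e 2d 71 7e 2d 71 7e 2d 71 7e 2d.
byte 0: 72 XOR 7e = 0c
byte 1: 6f XOR 2d = 42
byte 2: 6f XOR 71 = 1e
byte 3: 74 XOR 7e = 0a
byte 4: 3a XOR 2d = 17
byte 5: 78 XOR 71 = 09
byte 6: 20 XOR 7e = 5e
byte 7: 74 XOR 2d = 59
byte 8: 68 XOR 71 = 19
byte 9: 65 XOR 7e = 1b
byte 10: 20 XOR 2d = 0d

0c421e0a17095e59191b0d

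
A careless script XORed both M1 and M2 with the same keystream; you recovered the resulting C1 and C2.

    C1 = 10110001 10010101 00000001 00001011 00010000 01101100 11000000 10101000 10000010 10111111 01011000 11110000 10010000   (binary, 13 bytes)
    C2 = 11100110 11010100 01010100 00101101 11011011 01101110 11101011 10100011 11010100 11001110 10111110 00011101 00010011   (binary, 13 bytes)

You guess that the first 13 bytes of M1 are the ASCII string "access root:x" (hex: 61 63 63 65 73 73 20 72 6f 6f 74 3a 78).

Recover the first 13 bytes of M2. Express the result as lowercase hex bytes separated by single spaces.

36 22 36 43 b8 71 0b 79 39 1e 92 d7 fb

First, C1 ⊕ C2 = (M1 ⊕ K) ⊕ (M2 ⊕ K) = M1 ⊕ M2, so the key drops out. Then M2 = (M1 ⊕ M2) ⊕ M1 over the first 13 bytes.
byte 0: (b1 xor e6) xor 61 = 57 xor 61 = 36
byte 1: (95 xor d4) xor 63 = 41 xor 63 = 22
byte 2: (01 xor 54) xor 63 = 55 xor 63 = 36
byte 3: (0b xor 2d) xor 65 = 26 xor 65 = 43
byte 4: (10 xor db) xor 73 = cb xor 73 = b8
byte 5: (6c xor 6e) xor 73 = 02 xor 73 = 71
byte 6: (c0 xor eb) xor 20 = 2b xor 20 = 0b
byte 7: (a8 xor a3) xor 72 = 0b xor 72 = 79
byte 8: (82 xor d4) xor 6f = 56 xor 6f = 39
byte 9: (bf xor ce) xor 6f = 71 xor 6f = 1e
byte 10: (58 xor be) xor 74 = e6 xor 74 = 92
byte 11: (f0 xor 1d) xor 3a = ed xor 3a = d7
byte 12: (90 xor 13) xor 78 = 83 xor 78 = fb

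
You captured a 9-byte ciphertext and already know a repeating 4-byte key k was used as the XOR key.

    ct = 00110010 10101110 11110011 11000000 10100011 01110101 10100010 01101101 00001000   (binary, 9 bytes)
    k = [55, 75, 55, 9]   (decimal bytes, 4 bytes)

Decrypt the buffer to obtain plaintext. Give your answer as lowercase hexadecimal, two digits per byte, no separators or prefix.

05e5c4c9943e95643f

The 4-byte key repeats, so the effective keystream is 37 4b 37 09 37 4b 37 09 37.
byte 0: 32 XOR 37 = 05
byte 1: ae XOR 4b = e5
byte 2: f3 XOR 37 = c4
byte 3: c0 XOR 09 = c9
byte 4: a3 XOR 37 = 94
byte 5: 75 XOR 4b = 3e
byte 6: a2 XOR 37 = 95
byte 7: 6d XOR 09 = 64
byte 8: 08 XOR 37 = 3f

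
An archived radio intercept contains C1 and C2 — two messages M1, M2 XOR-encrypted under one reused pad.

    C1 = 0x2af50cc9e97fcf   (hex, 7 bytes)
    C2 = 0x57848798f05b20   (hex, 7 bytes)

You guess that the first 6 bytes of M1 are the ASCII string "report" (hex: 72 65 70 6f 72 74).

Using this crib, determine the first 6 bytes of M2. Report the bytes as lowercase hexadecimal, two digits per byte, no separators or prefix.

0f14fb3e6b50

First, C1 ⊕ C2 = (M1 ⊕ K) ⊕ (M2 ⊕ K) = M1 ⊕ M2, so the key drops out. Then M2 = (M1 ⊕ M2) ⊕ M1 over the first 6 bytes.
byte 0: (2a xor 57) xor 72 = 7d xor 72 = 0f
byte 1: (f5 xor 84) xor 65 = 71 xor 65 = 14
byte 2: (0c xor 87) xor 70 = 8b xor 70 = fb
byte 3: (c9 xor 98) xor 6f = 51 xor 6f = 3e
byte 4: (e9 xor f0) xor 72 = 19 xor 72 = 6b
byte 5: (7f xor 5b) xor 74 = 24 xor 74 = 50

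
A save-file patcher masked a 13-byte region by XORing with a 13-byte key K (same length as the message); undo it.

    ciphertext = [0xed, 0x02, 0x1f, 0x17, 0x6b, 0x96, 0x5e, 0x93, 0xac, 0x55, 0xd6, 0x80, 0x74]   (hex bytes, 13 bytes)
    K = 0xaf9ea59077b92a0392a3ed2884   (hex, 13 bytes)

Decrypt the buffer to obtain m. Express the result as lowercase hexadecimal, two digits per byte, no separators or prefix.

XOR is its own inverse, so applying the key byte-wise gives the result directly.
byte 0: 237 XOR 175 =  66
byte 1:   2 XOR 158 = 156
byte 2:  31 XOR 165 = 186
byte 3:  23 XOR 144 = 135
byte 4: 107 XOR 119 =  28
byte 5: 150 XOR 185 =  47
byte 6:  94 XOR  42 = 116
byte 7: 147 XOR   3 = 144
byte 8: 172 XOR 146 =  62
byte 9:  85 XOR 163 = 246
byte 10: 214 XOR 237 =  59
byte 11: 128 XOR  40 = 168
byte 12: 116 XOR 132 = 240

429cba871c2f74903ef63ba8f0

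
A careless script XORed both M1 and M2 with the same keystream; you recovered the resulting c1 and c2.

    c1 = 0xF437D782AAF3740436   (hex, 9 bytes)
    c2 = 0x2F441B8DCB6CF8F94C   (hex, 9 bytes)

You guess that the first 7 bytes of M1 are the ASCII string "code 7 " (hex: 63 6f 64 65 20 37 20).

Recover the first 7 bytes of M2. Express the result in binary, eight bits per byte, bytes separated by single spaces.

10111000 00011100 10101000 01101010 01000001 10101000 10101100

First, c1 ⊕ c2 = (M1 ⊕ K) ⊕ (M2 ⊕ K) = M1 ⊕ M2, so the key drops out. Then M2 = (M1 ⊕ M2) ⊕ M1 over the first 7 bytes.
byte 0: (f4 XOR 2f) XOR 63 = db XOR 63 = b8
byte 1: (37 XOR 44) XOR 6f = 73 XOR 6f = 1c
byte 2: (d7 XOR 1b) XOR 64 = cc XOR 64 = a8
byte 3: (82 XOR 8d) XOR 65 = 0f XOR 65 = 6a
byte 4: (aa XOR cb) XOR 20 = 61 XOR 20 = 41
byte 5: (f3 XOR 6c) XOR 37 = 9f XOR 37 = a8
byte 6: (74 XOR f8) XOR 20 = 8c XOR 20 = ac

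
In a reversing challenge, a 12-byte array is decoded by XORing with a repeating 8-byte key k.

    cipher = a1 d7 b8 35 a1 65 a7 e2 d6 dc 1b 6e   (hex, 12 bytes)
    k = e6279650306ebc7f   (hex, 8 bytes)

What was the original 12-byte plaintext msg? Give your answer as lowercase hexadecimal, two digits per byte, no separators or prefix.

47f02e65910b1b9d30fb8d3e

The 8-byte key repeats, so the effective keystream is e6 27 96 50 30 6e bc 7f e6 27 96 50.
byte 0: a1 xor e6 = 47
byte 1: d7 xor 27 = f0
byte 2: b8 xor 96 = 2e
byte 3: 35 xor 50 = 65
byte 4: a1 xor 30 = 91
byte 5: 65 xor 6e = 0b
byte 6: a7 xor bc = 1b
byte 7: e2 xor 7f = 9d
byte 8: d6 xor e6 = 30
byte 9: dc xor 27 = fb
byte 10: 1b xor 96 = 8d
byte 11: 6e xor 50 = 3e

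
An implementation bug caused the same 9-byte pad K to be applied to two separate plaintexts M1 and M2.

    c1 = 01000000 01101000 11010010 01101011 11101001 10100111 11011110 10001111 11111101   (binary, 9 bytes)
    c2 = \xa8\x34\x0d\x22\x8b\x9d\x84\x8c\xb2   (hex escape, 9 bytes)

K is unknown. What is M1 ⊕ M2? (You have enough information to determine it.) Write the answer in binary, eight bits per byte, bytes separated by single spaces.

c1 ⊕ c2 = (M1 ⊕ K) ⊕ (M2 ⊕ K) = M1 ⊕ M2 — the shared key cancels under XOR.
40 xor a8 = e8
68 xor 34 = 5c
d2 xor 0d = df
6b xor 22 = 49
e9 xor 8b = 62
a7 xor 9d = 3a
de xor 84 = 5a
8f xor 8c = 03
fd xor b2 = 4f

11101000 01011100 11011111 01001001 01100010 00111010 01011010 00000011 01001111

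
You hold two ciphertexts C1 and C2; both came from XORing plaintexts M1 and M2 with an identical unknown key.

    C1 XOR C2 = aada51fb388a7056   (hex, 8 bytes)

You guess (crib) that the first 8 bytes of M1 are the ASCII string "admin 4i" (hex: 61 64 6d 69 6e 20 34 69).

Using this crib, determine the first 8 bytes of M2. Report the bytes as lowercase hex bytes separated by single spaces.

Since C1 ⊕ C2 = M1 ⊕ M2, XORing with the guessed M1 bytes yields the corresponding M2 bytes: M2 = (C1 ⊕ C2) ⊕ M1.
byte 0: 170 ⊕  97 = 203
byte 1: 218 ⊕ 100 = 190
byte 2:  81 ⊕ 109 =  60
byte 3: 251 ⊕ 105 = 146
byte 4:  56 ⊕ 110 =  86
byte 5: 138 ⊕  32 = 170
byte 6: 112 ⊕  52 =  68
byte 7:  86 ⊕ 105 =  63

cb be 3c 92 56 aa 44 3f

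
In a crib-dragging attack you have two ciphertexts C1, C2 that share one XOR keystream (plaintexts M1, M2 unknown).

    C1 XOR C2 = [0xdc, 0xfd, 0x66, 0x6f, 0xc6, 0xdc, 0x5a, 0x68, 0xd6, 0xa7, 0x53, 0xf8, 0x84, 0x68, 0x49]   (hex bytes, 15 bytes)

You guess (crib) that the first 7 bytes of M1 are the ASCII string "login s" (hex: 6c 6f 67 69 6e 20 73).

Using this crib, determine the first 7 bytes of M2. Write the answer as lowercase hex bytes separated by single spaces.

Since C1 ⊕ C2 = M1 ⊕ M2, XORing with the guessed M1 bytes yields the corresponding M2 bytes: M2 = (C1 ⊕ C2) ⊕ M1.
dc ^ 6c = b0
fd ^ 6f = 92
66 ^ 67 = 01
6f ^ 69 = 06
c6 ^ 6e = a8
dc ^ 20 = fc
5a ^ 73 = 29

b0 92 01 06 a8 fc 29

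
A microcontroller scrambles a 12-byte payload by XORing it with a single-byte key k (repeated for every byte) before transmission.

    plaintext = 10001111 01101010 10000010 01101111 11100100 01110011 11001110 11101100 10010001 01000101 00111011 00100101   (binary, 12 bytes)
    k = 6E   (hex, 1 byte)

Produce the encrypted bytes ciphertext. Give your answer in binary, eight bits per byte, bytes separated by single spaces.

11100001 00000100 11101100 00000001 10001010 00011101 10100000 10000010 11111111 00101011 01010101 01001011

The 1-byte key repeats, so the effective keystream is 6e 6e 6e 6e 6e 6e 6e 6e 6e 6e 6e 6e.
byte 0: 10001111 ⊕ 01101110 = 11100001
byte 1: 01101010 ⊕ 01101110 = 00000100
byte 2: 10000010 ⊕ 01101110 = 11101100
byte 3: 01101111 ⊕ 01101110 = 00000001
byte 4: 11100100 ⊕ 01101110 = 10001010
byte 5: 01110011 ⊕ 01101110 = 00011101
byte 6: 11001110 ⊕ 01101110 = 10100000
byte 7: 11101100 ⊕ 01101110 = 10000010
byte 8: 10010001 ⊕ 01101110 = 11111111
byte 9: 01000101 ⊕ 01101110 = 00101011
byte 10: 00111011 ⊕ 01101110 = 01010101
byte 11: 00100101 ⊕ 01101110 = 01001011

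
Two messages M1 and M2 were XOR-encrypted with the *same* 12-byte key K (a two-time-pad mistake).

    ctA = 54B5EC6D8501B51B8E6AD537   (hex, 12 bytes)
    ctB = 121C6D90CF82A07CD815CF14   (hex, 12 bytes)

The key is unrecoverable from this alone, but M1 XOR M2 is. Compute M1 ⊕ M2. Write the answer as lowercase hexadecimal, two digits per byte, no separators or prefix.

ctA ⊕ ctB = (M1 ⊕ K) ⊕ (M2 ⊕ K) = M1 ⊕ M2 — the shared key cancels under XOR.
54 ^ 12 = 46
b5 ^ 1c = a9
ec ^ 6d = 81
6d ^ 90 = fd
85 ^ cf = 4a
01 ^ 82 = 83
b5 ^ a0 = 15
1b ^ 7c = 67
8e ^ d8 = 56
6a ^ 15 = 7f
d5 ^ cf = 1a
37 ^ 14 = 23

46a981fd4a831567567f1a23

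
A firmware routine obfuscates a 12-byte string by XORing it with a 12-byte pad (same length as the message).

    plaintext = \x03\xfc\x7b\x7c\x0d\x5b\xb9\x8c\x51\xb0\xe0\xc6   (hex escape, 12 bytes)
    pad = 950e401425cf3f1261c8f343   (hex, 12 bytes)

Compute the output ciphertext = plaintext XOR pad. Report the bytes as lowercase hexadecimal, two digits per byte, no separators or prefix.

XOR is its own inverse, so applying the key byte-wise gives the result directly.
byte 0: 03 XOR 95 = 96
byte 1: fc XOR 0e = f2
byte 2: 7b XOR 40 = 3b
byte 3: 7c XOR 14 = 68
byte 4: 0d XOR 25 = 28
byte 5: 5b XOR cf = 94
byte 6: b9 XOR 3f = 86
byte 7: 8c XOR 12 = 9e
byte 8: 51 XOR 61 = 30
byte 9: b0 XOR c8 = 78
byte 10: e0 XOR f3 = 13
byte 11: c6 XOR 43 = 85

96f23b682894869e30781385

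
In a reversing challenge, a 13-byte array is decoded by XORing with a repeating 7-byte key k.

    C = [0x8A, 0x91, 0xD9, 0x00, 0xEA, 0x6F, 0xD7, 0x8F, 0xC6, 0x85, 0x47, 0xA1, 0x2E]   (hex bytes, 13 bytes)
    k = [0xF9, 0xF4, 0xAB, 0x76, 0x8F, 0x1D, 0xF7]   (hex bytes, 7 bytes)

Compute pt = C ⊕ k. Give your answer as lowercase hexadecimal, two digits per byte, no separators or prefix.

The 7-byte key repeats, so the effective keystream is f9 f4 ab 76 8f 1d f7 f9 f4 ab 76 8f 1d.
byte 0: 8a XOR f9 = 73
byte 1: 91 XOR f4 = 65
byte 2: d9 XOR ab = 72
byte 3: 00 XOR 76 = 76
byte 4: ea XOR 8f = 65
byte 5: 6f XOR 1d = 72
byte 6: d7 XOR f7 = 20
byte 7: 8f XOR f9 = 76
byte 8: c6 XOR f4 = 32
byte 9: 85 XOR ab = 2e
byte 10: 47 XOR 76 = 31
byte 11: a1 XOR 8f = 2e
byte 12: 2e XOR 1d = 33

7365727665722076322e312e33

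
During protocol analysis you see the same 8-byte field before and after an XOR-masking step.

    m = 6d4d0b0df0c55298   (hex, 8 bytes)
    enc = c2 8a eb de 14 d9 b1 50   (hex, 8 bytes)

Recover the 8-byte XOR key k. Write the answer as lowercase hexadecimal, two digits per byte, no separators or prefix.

afc7e0d3e41ce3c8

Since enc = m ⊕ k, XORing both sides with m gives k = m ⊕ enc.
109 xor 194 = 175
 77 xor 138 = 199
 11 xor 235 = 224
 13 xor 222 = 211
240 xor  20 = 228
197 xor 217 =  28
 82 xor 177 = 227
152 xor  80 = 200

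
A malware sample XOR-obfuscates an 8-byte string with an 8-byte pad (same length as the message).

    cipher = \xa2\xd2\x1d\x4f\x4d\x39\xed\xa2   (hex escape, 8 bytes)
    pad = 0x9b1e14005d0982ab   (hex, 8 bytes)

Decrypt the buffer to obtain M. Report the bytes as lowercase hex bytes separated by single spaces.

39 cc 09 4f 10 30 6f 09

XOR is its own inverse, so applying the key byte-wise gives the result directly.
a2 XOR 9b = 39
d2 XOR 1e = cc
1d XOR 14 = 09
4f XOR 00 = 4f
4d XOR 5d = 10
39 XOR 09 = 30
ed XOR 82 = 6f
a2 XOR ab = 09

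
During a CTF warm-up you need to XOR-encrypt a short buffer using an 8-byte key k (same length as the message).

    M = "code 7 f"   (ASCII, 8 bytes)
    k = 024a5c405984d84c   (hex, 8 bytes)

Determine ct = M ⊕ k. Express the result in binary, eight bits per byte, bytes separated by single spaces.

01100001 00100101 00111000 00100101 01111001 10110011 11111000 00101010

XOR is its own inverse, so applying the key byte-wise gives the result directly.
byte 0: 63 xor 02 = 61
byte 1: 6f xor 4a = 25
byte 2: 64 xor 5c = 38
byte 3: 65 xor 40 = 25
byte 4: 20 xor 59 = 79
byte 5: 37 xor 84 = b3
byte 6: 20 xor d8 = f8
byte 7: 66 xor 4c = 2a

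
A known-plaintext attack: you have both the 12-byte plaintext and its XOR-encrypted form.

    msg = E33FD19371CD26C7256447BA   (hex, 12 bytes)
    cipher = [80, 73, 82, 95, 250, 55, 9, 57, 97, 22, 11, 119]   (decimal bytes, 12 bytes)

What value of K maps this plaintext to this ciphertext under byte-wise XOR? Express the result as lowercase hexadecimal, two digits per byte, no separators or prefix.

b37683cc8bfa2ffe44724ccd

Since cipher = msg ⊕ K, XORing both sides with msg gives K = msg ⊕ cipher.
e3 xor 50 = b3
3f xor 49 = 76
d1 xor 52 = 83
93 xor 5f = cc
71 xor fa = 8b
cd xor 37 = fa
26 xor 09 = 2f
c7 xor 39 = fe
25 xor 61 = 44
64 xor 16 = 72
47 xor 0b = 4c
ba xor 77 = cd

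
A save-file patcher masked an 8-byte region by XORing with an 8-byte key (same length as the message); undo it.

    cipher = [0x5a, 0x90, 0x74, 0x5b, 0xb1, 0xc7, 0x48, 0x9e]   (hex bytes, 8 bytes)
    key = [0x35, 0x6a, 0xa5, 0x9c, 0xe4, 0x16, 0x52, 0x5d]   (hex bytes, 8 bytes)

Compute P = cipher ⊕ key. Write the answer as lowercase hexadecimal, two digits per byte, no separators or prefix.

6ffad1c755d11ac3

5a XOR 35 = 6f
90 XOR 6a = fa
74 XOR a5 = d1
5b XOR 9c = c7
b1 XOR e4 = 55
c7 XOR 16 = d1
48 XOR 52 = 1a
9e XOR 5d = c3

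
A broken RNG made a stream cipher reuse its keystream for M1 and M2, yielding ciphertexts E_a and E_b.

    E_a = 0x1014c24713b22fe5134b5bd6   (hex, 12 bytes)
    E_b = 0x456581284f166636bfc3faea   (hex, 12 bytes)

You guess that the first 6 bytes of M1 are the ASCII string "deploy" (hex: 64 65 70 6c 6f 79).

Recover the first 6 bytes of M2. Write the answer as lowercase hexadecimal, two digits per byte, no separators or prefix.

First, E_a ⊕ E_b = (M1 ⊕ K) ⊕ (M2 ⊕ K) = M1 ⊕ M2, so the key drops out. Then M2 = (M1 ⊕ M2) ⊕ M1 over the first 6 bytes.
byte 0: (10 xor 45) xor 64 = 55 xor 64 = 31
byte 1: (14 xor 65) xor 65 = 71 xor 65 = 14
byte 2: (c2 xor 81) xor 70 = 43 xor 70 = 33
byte 3: (47 xor 28) xor 6c = 6f xor 6c = 03
byte 4: (13 xor 4f) xor 6f = 5c xor 6f = 33
byte 5: (b2 xor 16) xor 79 = a4 xor 79 = dd

3114330333dd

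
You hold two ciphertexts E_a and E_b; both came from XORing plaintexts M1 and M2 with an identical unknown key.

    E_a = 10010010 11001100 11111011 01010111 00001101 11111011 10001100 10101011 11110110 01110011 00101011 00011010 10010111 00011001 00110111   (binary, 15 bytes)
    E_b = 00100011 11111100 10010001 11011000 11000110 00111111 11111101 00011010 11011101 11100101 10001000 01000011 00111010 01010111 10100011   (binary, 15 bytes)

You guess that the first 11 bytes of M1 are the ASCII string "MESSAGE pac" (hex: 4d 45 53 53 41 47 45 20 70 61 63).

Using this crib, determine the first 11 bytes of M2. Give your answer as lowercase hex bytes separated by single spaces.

fc 75 39 dc 8a 83 34 91 5b f7 c0

First, E_a ⊕ E_b = (M1 ⊕ K) ⊕ (M2 ⊕ K) = M1 ⊕ M2, so the key drops out. Then M2 = (M1 ⊕ M2) ⊕ M1 over the first 11 bytes.
byte 0: (92 XOR 23) XOR 4d = b1 XOR 4d = fc
byte 1: (cc XOR fc) XOR 45 = 30 XOR 45 = 75
byte 2: (fb XOR 91) XOR 53 = 6a XOR 53 = 39
byte 3: (57 XOR d8) XOR 53 = 8f XOR 53 = dc
byte 4: (0d XOR c6) XOR 41 = cb XOR 41 = 8a
byte 5: (fb XOR 3f) XOR 47 = c4 XOR 47 = 83
byte 6: (8c XOR fd) XOR 45 = 71 XOR 45 = 34
byte 7: (ab XOR 1a) XOR 20 = b1 XOR 20 = 91
byte 8: (f6 XOR dd) XOR 70 = 2b XOR 70 = 5b
byte 9: (73 XOR e5) XOR 61 = 96 XOR 61 = f7
byte 10: (2b XOR 88) XOR 63 = a3 XOR 63 = c0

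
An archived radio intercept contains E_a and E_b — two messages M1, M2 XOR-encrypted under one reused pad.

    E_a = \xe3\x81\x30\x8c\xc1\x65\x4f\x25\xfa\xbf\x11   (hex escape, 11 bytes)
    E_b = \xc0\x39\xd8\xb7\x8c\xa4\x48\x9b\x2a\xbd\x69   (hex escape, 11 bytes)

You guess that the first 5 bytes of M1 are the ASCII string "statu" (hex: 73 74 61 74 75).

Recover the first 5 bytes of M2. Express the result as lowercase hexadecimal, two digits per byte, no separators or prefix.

50cc894f38

First, E_a ⊕ E_b = (M1 ⊕ K) ⊕ (M2 ⊕ K) = M1 ⊕ M2, so the key drops out. Then M2 = (M1 ⊕ M2) ⊕ M1 over the first 5 bytes.
byte 0: (e3 ^ c0) ^ 73 = 23 ^ 73 = 50
byte 1: (81 ^ 39) ^ 74 = b8 ^ 74 = cc
byte 2: (30 ^ d8) ^ 61 = e8 ^ 61 = 89
byte 3: (8c ^ b7) ^ 74 = 3b ^ 74 = 4f
byte 4: (c1 ^ 8c) ^ 75 = 4d ^ 75 = 38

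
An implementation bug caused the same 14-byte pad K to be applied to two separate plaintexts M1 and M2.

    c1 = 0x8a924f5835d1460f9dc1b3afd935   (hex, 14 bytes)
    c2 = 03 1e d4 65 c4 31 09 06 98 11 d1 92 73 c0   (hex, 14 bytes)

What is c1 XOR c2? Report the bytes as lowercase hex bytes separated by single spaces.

c1 ⊕ c2 = (M1 ⊕ K) ⊕ (M2 ⊕ K) = M1 ⊕ M2 — the shared key cancels under XOR.
8a XOR 03 = 89
92 XOR 1e = 8c
4f XOR d4 = 9b
58 XOR 65 = 3d
35 XOR c4 = f1
d1 XOR 31 = e0
46 XOR 09 = 4f
0f XOR 06 = 09
9d XOR 98 = 05
c1 XOR 11 = d0
b3 XOR d1 = 62
af XOR 92 = 3d
d9 XOR 73 = aa
35 XOR c0 = f5

89 8c 9b 3d f1 e0 4f 09 05 d0 62 3d aa f5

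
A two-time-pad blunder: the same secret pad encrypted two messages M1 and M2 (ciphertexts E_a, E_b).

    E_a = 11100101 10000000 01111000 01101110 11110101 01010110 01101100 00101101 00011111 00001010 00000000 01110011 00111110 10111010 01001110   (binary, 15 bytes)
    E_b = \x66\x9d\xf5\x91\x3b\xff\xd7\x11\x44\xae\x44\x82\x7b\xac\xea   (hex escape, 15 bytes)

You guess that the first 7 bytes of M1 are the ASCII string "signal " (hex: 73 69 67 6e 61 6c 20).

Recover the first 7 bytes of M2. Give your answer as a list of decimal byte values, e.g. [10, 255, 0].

First, E_a ⊕ E_b = (M1 ⊕ K) ⊕ (M2 ⊕ K) = M1 ⊕ M2, so the key drops out. Then M2 = (M1 ⊕ M2) ⊕ M1 over the first 7 bytes.
byte 0: (e5 ⊕ 66) ⊕ 73 = 83 ⊕ 73 = f0
byte 1: (80 ⊕ 9d) ⊕ 69 = 1d ⊕ 69 = 74
byte 2: (78 ⊕ f5) ⊕ 67 = 8d ⊕ 67 = ea
byte 3: (6e ⊕ 91) ⊕ 6e = ff ⊕ 6e = 91
byte 4: (f5 ⊕ 3b) ⊕ 61 = ce ⊕ 61 = af
byte 5: (56 ⊕ ff) ⊕ 6c = a9 ⊕ 6c = c5
byte 6: (6c ⊕ d7) ⊕ 20 = bb ⊕ 20 = 9b

[240, 116, 234, 145, 175, 197, 155]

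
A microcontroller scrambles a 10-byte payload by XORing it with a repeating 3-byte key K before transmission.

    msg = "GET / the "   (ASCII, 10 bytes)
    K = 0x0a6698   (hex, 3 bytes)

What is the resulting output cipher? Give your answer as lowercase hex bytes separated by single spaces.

The 3-byte key repeats, so the effective keystream is 0a 66 98 0a 66 98 0a 66 98 0a.
byte 0: 01000111 ^ 00001010 = 01001101
byte 1: 01000101 ^ 01100110 = 00100011
byte 2: 01010100 ^ 10011000 = 11001100
byte 3: 00100000 ^ 00001010 = 00101010
byte 4: 00101111 ^ 01100110 = 01001001
byte 5: 00100000 ^ 10011000 = 10111000
byte 6: 01110100 ^ 00001010 = 01111110
byte 7: 01101000 ^ 01100110 = 00001110
byte 8: 01100101 ^ 10011000 = 11111101
byte 9: 00100000 ^ 00001010 = 00101010

4d 23 cc 2a 49 b8 7e 0e fd 2a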